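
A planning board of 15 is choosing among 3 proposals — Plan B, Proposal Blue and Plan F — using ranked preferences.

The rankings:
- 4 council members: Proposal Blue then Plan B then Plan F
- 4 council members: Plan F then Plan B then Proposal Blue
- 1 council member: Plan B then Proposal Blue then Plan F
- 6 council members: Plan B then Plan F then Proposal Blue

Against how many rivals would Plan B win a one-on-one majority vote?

Plan B against each rival (15 council members):
Plan B vs Proposal Blue: 4+1+6 = 11 for Plan B, 4 for Proposal Blue — Plan B by 11–4.
Plan B–Plan F: Plan B 11–4.
Plan B beats Proposal Blue, Plan F — 2 pairwise wins.

2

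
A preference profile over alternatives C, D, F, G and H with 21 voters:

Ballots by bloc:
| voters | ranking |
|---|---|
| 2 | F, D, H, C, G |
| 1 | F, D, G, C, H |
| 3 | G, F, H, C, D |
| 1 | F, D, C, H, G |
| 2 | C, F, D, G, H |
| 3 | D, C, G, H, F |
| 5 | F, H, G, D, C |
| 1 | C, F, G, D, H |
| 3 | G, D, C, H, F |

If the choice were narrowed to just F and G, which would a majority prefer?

Ballots ranking F above G: 2 + 1 + 1 + 2 + 5 + 1 = 12.
Ballots ranking G above F: 21 − 12 = 9.
F wins the head-to-head 12–9.

F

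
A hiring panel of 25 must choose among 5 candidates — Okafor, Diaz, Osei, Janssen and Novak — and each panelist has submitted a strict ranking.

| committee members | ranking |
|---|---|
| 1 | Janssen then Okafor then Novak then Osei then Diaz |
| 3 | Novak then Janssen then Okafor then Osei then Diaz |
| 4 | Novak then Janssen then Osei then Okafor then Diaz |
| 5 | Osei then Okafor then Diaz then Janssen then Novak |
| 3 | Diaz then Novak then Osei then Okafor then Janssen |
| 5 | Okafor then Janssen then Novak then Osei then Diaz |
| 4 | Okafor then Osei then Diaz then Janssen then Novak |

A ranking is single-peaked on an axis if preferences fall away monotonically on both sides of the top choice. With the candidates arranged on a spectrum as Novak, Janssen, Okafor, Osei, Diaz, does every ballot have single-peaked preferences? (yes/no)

no

Axis positions: Novak=1, Janssen=2, Okafor=3, Osei=4, Diaz=5.
Faction 1 (peak Janssen at position 2): ranking walks positions 2-3-1-4-5, expanding outward from the peak — single-peaked.
Faction 2 (peak Novak at position 1): ranking walks positions 1-2-3-4-5, expanding outward from the peak — single-peaked.
Faction 3: ranking walks positions 1-2-4-3-5; Osei is ranked above Okafor even though Okafor lies between Osei and the peak Novak on the axis — preferences dip and rise again. Not single-peaked.
Faction 4 (peak Osei at position 4): ranking walks positions 4-3-5-2-1, expanding outward from the peak — single-peaked.
Faction 5: ranking walks positions 5-1-4-3-2; Novak is ranked above Osei even though Osei lies between Novak and the peak Diaz on the axis — preferences dip and rise again. Not single-peaked.
Faction 6 (peak Okafor at position 3): ranking walks positions 3-2-1-4-5, expanding outward from the peak — single-peaked.
Faction 7 (peak Okafor at position 3): ranking walks positions 3-4-5-2-1, expanding outward from the peak — single-peaked.
Faction 3 violates single-peakedness, so the profile is not single-peaked on this axis.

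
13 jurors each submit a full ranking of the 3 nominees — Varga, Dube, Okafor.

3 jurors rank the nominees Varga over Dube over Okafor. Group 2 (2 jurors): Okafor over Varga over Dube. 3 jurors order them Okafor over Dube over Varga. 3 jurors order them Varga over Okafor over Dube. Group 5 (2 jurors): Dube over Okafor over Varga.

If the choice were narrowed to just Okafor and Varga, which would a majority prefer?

Ballots ranking Okafor above Varga: 2 + 3 + 2 = 7.
Ballots ranking Varga above Okafor: 13 − 7 = 6.
Okafor wins the head-to-head 7–6.

Okafor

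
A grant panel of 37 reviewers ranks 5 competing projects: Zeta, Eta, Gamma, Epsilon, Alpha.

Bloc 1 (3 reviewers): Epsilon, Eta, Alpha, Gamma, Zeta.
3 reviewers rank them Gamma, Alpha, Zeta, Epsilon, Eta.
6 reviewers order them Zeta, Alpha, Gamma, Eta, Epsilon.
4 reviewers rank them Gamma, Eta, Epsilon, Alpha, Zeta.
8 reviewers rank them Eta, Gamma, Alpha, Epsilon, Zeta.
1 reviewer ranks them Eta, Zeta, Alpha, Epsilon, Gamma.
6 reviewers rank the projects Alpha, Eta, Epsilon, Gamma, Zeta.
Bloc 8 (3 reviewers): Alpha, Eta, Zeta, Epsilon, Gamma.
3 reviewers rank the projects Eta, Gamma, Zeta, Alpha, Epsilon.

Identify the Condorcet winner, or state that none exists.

Eta

Head-to-head results (37 reviewers):
Zeta vs Eta: Eta wins 28–9.
Zeta vs Gamma: Gamma, 27–10.
Zeta–Epsilon: Epsilon 21–16.
Zeta–Alpha: Alpha 27–10.
Eta vs Gamma: Eta wins 24–13.
Eta–Epsilon: Eta 31–6.
Eta vs Alpha: Eta wins 19–18.
Gamma–Epsilon: Gamma 24–13.
Gamma–Alpha: Alpha 19–18.
Epsilon–Alpha: Alpha 30–7.
Eta wins every pairwise contest, so Eta is the Condorcet winner.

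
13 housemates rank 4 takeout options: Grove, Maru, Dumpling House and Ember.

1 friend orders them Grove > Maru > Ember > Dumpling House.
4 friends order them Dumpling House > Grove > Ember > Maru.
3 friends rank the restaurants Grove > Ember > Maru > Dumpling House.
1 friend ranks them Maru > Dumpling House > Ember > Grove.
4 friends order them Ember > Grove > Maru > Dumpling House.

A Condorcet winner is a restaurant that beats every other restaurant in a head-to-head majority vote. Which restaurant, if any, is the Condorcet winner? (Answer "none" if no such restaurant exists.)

Check each pair by majority over 13 ballots:
Grove vs Maru: 12 to 1, Grove.
Grove vs Dumpling House: Grove wins 8–5.
Grove vs Ember: 1+4+3 = 8 for Grove, 5 for Ember — Grove by 8–5.
Maru vs Dumpling House: Maru preferred on 1+3+1+4 = 9 ballots; Maru wins 9–4.
Maru vs Ember: 2 to 11, Ember.
Dumpling House vs Ember: 5 to 8, Ember.
Grove defeats every rival head-to-head and is the Condorcet winner.

Grove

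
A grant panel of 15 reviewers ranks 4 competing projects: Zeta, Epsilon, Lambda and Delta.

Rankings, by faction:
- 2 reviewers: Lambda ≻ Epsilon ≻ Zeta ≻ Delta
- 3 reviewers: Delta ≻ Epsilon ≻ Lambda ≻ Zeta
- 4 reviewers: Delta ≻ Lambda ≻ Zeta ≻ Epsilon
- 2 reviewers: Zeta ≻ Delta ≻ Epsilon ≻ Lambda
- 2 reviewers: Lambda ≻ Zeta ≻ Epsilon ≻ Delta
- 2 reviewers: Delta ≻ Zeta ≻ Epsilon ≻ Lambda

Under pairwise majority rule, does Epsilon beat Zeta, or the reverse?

Ballots ranking Epsilon above Zeta: 2 + 3 = 5.
Ballots ranking Zeta above Epsilon: 15 − 5 = 10.
Zeta wins the head-to-head 10–5.

Zeta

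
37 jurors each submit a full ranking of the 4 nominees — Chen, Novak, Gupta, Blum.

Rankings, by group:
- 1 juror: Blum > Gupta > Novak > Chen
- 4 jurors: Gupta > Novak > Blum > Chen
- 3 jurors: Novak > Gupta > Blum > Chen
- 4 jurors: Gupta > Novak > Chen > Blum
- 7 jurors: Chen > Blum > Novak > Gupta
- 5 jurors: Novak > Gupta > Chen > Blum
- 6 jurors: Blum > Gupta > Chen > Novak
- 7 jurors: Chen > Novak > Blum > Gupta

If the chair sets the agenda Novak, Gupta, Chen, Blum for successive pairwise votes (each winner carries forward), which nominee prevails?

Round 1: Novak vs Gupta — 22–15, Novak advances.
Round 2: Novak vs Chen — 17–20, Chen advances.
Round 3: Chen vs Blum — 23–14, Chen advances.
The agenda winner is Chen.

Chen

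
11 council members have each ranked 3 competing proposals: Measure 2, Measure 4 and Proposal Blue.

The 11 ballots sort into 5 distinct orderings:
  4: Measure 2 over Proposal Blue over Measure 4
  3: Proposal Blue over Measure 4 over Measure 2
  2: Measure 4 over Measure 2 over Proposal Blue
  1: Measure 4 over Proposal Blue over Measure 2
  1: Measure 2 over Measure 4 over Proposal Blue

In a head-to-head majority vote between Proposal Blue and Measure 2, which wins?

Measure 2

Ballots ranking Proposal Blue above Measure 2: 3 + 1 = 4.
Ballots ranking Measure 2 above Proposal Blue: 11 − 4 = 7.
Measure 2 wins the head-to-head 7–4.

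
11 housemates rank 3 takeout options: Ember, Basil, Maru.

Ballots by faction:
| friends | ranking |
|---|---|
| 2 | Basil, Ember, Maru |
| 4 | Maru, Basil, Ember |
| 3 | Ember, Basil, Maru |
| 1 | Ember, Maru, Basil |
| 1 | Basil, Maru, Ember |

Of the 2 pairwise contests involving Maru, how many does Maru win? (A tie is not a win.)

Maru against each rival (11 friends):
Maru vs Ember: 4+1 = 5 for Maru, 6 for Ember — Ember by 6–5.
Maru vs Basil: 5 to 6, Basil.
Maru beats no one; loses to Ember, Basil — 0 pairwise wins.

0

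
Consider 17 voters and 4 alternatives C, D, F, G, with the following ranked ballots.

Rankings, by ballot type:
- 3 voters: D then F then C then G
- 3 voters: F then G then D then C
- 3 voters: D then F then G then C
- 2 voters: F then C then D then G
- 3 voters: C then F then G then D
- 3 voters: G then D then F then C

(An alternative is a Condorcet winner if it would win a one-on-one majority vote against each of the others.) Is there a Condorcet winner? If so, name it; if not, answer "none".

Head-to-head results (17 voters):
C vs D: 5 to 12, D.
C vs F: C is ranked higher on 3 ballots, F on 14. F wins 14–3.
C vs G: 8 to 9, G.
D vs F: 3+3+3 = 9 for D, 8 for F — D by 9–8.
D vs G: D is ranked higher on 3+3+2 = 8 ballots, G on 9. G wins 9–8.
F vs G: 14 to 3, F.
No alternative is unbeaten: C loses to D; D loses to G; F loses to D; G loses to F. In particular D → F → G → D is a majority cycle — no Condorcet winner exists.

none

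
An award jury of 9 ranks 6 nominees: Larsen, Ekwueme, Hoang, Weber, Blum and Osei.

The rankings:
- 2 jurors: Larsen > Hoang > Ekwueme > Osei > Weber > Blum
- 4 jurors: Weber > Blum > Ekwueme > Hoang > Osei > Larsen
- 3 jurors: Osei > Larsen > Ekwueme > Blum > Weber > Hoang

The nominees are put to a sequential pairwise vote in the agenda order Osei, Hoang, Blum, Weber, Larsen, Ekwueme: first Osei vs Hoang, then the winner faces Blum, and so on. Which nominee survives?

Round 1: Osei vs Hoang — 3–6, Hoang advances.
Round 2: Hoang vs Blum — 2–7, Blum advances.
Round 3: Blum vs Weber — 3–6, Weber advances.
Round 4: Weber vs Larsen — 4–5, Larsen advances.
Round 5: Larsen vs Ekwueme — 5–4, Larsen advances.
Larsen survives the agenda.

Larsen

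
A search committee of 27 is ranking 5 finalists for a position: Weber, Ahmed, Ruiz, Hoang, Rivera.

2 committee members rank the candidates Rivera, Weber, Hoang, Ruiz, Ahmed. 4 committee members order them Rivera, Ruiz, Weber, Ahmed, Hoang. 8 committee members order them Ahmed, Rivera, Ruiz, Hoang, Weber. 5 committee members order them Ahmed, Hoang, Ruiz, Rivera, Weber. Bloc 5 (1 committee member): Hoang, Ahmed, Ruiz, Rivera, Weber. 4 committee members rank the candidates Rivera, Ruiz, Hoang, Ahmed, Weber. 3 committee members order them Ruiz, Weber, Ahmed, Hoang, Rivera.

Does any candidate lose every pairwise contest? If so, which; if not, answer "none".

Weber

Pairwise majorities:
Weber vs Ahmed: Ahmed, 18–9.
Weber–Ruiz: Ruiz 25–2.
Weber vs Hoang: Hoang wins 18–9.
Weber vs Rivera: 3 to 24, Rivera.
Ahmed vs Ruiz: 14 to 13, Ahmed.
Ahmed vs Hoang: 20 to 7, Ahmed.
Ahmed vs Rivera: Ahmed, 17–10.
Ruiz vs Hoang: 19 to 8, Ruiz.
Ruiz vs Rivera: 9 to 18, Rivera.
Hoang–Rivera: Rivera 18–9.
Only Weber has no wins; Weber is the Condorcet loser.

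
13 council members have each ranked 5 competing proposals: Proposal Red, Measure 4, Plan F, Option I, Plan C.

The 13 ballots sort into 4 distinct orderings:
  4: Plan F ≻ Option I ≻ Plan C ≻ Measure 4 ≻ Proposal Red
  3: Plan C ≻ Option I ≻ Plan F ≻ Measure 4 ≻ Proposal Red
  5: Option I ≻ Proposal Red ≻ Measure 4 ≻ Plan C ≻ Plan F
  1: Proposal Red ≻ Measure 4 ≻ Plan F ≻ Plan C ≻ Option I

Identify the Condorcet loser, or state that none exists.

Pairwise majorities:
Proposal Red vs Measure 4: 6 to 7, Measure 4.
Proposal Red vs Plan F: Plan F wins 7–6.
Proposal Red vs Option I: Proposal Red is ranked higher on 1 ballot, Option I on 12. Option I wins 12–1.
Proposal Red vs Plan C: Proposal Red is ranked higher on 5+1 = 6 ballots, Plan C on 7. Plan C wins 7–6.
Measure 4 vs Plan F: Measure 4 preferred on 5+1 = 6 ballots; Plan F wins 7–6.
Measure 4 vs Option I: Option I wins 12–1.
Measure 4 vs Plan C: Plan C wins 7–6.
Plan F vs Option I: 5 to 8, Option I.
Plan F vs Plan C: Plan F is ranked higher on 4+1 = 5 ballots, Plan C on 8. Plan C wins 8–5.
Option I vs Plan C: Option I, 9–4.
Proposal Red loses to every other option — it is the Condorcet loser.

Proposal Red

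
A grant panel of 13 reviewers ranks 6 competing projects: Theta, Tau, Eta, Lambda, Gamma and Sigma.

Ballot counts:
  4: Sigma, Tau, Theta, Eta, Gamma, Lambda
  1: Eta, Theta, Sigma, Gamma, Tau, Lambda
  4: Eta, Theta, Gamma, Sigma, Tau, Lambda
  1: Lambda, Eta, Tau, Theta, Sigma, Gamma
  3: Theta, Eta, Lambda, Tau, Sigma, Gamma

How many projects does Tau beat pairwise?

Tau against each rival (13 reviewers):
Tau vs Theta: 5 to 8, Theta.
Tau–Eta: Eta 9–4.
Tau vs Lambda: 9 to 4, Tau.
Tau vs Gamma: Tau is ranked higher on 4+1+3 = 8 ballots, Gamma on 5. Tau wins 8–5.
Tau vs Sigma: 4 to 9, Sigma.
Tau beats Lambda, Gamma; loses to Theta, Eta, Sigma — 2 pairwise wins.

2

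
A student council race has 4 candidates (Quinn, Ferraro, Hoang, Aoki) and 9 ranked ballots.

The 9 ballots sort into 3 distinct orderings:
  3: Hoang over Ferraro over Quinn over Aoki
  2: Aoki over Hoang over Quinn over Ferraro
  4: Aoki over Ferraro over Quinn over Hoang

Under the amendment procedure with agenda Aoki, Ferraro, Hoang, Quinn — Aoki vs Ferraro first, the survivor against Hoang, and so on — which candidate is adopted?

Aoki

Round 1: Aoki vs Ferraro — 6–3, Aoki advances.
Round 2: Aoki vs Hoang — 6–3, Aoki advances.
Round 3: Aoki vs Quinn — 6–3, Aoki advances.
The agenda winner is Aoki.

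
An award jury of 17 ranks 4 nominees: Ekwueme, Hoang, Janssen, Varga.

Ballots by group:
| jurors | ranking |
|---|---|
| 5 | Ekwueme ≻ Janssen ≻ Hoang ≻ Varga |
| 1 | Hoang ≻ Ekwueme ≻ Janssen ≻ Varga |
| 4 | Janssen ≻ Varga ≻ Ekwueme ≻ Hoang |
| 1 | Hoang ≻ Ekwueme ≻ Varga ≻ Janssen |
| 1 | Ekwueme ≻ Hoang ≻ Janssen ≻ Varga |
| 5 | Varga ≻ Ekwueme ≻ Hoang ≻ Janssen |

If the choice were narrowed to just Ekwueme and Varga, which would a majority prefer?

Ballots ranking Ekwueme above Varga: 5 + 1 + 1 + 1 = 8.
Ballots ranking Varga above Ekwueme: 17 − 8 = 9.
Varga wins the head-to-head 9–8.

Varga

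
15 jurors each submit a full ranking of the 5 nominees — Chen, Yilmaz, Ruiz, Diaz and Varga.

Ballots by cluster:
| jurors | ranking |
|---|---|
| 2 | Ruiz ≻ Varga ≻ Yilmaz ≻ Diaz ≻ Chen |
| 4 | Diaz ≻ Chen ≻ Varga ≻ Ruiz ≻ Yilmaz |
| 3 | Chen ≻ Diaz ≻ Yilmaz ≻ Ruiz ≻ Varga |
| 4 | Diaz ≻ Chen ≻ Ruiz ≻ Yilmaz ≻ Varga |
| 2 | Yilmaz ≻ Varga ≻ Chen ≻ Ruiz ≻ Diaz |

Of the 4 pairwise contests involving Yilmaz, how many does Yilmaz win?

1

Yilmaz against each rival (15 jurors):
Yilmaz vs Chen: Yilmaz preferred on 2+2 = 4 ballots; Chen wins 11–4.
Yilmaz vs Ruiz: Yilmaz is ranked higher on 3+2 = 5 ballots, Ruiz on 10. Ruiz wins 10–5.
Yilmaz vs Diaz: Diaz wins 11–4.
Yilmaz vs Varga: 9 to 6, Yilmaz.
Yilmaz beats Varga; loses to Chen, Ruiz, Diaz — 1 pairwise win.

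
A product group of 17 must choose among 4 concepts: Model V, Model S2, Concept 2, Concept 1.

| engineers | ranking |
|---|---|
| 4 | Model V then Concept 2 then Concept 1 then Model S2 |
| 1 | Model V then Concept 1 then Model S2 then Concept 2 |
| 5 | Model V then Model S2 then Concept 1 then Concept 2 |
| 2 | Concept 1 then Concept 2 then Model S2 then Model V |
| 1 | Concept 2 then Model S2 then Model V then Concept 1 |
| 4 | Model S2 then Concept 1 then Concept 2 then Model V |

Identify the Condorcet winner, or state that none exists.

Check each pair by majority over 17 ballots:
Model V vs Model S2: 4+1+5 = 10 for Model V, 7 for Model S2 — Model V by 10–7.
Model V vs Concept 2: Model V preferred on 4+1+5 = 10 ballots; Model V wins 10–7.
Model V vs Concept 1: 4+1+5+1 = 11 for Model V, 6 for Concept 1 — Model V by 11–6.
Model S2 vs Concept 2: Model S2 is ranked higher on 1+5+4 = 10 ballots, Concept 2 on 7. Model S2 wins 10–7.
Model S2 vs Concept 1: 5+1+4 = 10 for Model S2, 7 for Concept 1 — Model S2 by 10–7.
Concept 2 vs Concept 1: Concept 2 is ranked higher on 4+1 = 5 ballots, Concept 1 on 12. Concept 1 wins 12–5.
Model V beats each of Model S2, Concept 2, Concept 1 — Model V is the Condorcet winner.

Model V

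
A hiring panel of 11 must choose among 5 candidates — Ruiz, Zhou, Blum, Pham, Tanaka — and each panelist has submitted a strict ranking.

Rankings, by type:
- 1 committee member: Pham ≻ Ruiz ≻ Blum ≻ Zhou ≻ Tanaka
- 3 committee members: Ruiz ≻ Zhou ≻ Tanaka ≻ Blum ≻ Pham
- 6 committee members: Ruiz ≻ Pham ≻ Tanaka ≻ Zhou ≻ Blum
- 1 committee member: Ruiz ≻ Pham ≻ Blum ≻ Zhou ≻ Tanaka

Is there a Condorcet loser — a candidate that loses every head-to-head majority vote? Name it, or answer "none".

Blum

Pairwise majorities:
Ruiz–Zhou: Ruiz 11–0.
Ruiz–Blum: Ruiz 11–0.
Ruiz vs Pham: 3+6+1 = 10 for Ruiz, 1 for Pham — Ruiz by 10–1.
Ruiz vs Tanaka: 1+3+6+1 = 11 for Ruiz, 0 for Tanaka — Ruiz by 11–0.
Zhou–Blum: Zhou 9–2.
Zhou vs Pham: 3 to 8, Pham.
Zhou vs Tanaka: Tanaka wins 6–5.
Blum vs Pham: Pham, 8–3.
Blum–Tanaka: Tanaka 9–2.
Pham vs Tanaka: Pham, 8–3.
Only Blum has no wins; Blum is the Condorcet loser.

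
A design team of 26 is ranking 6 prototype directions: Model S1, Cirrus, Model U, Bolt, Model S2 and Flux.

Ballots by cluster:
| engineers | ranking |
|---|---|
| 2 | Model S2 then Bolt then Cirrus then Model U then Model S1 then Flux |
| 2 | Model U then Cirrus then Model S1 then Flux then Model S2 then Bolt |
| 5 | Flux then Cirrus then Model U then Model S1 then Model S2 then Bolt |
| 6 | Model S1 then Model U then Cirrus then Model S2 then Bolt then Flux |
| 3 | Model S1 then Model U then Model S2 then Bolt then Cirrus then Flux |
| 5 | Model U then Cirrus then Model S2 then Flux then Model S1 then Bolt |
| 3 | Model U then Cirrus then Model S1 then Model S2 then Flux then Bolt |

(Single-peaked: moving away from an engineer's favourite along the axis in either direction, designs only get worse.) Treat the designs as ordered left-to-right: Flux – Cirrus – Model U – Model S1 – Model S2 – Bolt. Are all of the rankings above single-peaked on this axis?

Axis positions: Flux=1, Cirrus=2, Model U=3, Model S1=4, Model S2=5, Bolt=6.
Cluster 1: ranking walks positions 5-6-2-3-4-1; Cirrus is ranked above Model S1 even though Model S1 lies between Cirrus and the peak Model S2 on the axis — preferences dip and rise again. Not single-peaked.
Cluster 2 (peak Model U at position 3): ranking walks positions 3-2-4-1-5-6, expanding outward from the peak — single-peaked.
Cluster 3 (peak Flux at position 1): ranking walks positions 1-2-3-4-5-6, expanding outward from the peak — single-peaked.
Cluster 4 (peak Model S1 at position 4): ranking walks positions 4-3-2-5-6-1, expanding outward from the peak — single-peaked.
Cluster 5 (peak Model S1 at position 4): ranking walks positions 4-3-5-6-2-1, expanding outward from the peak — single-peaked.
Cluster 6: ranking walks positions 3-2-5-1-4-6; Model S2 is ranked above Model S1 even though Model S1 lies between Model S2 and the peak Model U on the axis — preferences dip and rise again. Not single-peaked.
Cluster 7 (peak Model U at position 3): ranking walks positions 3-2-4-5-1-6, expanding outward from the peak — single-peaked.
Cluster 1 violates single-peakedness, so the profile is not single-peaked on this axis.

no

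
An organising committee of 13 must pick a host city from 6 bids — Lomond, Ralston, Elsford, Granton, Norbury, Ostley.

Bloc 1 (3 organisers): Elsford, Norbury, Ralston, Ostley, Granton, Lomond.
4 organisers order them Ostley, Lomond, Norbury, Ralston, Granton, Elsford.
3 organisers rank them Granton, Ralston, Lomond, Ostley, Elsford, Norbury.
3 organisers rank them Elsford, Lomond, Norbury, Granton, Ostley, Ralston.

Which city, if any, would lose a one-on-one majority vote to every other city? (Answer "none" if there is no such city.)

none

Head-to-head results (13 organisers):
Lomond vs Ralston: 4+3 = 7 for Lomond, 6 for Ralston — Lomond by 7–6.
Lomond vs Elsford: Lomond preferred on 4+3 = 7 ballots; Lomond wins 7–6.
Lomond vs Granton: 4+3 = 7 for Lomond, 6 for Granton — Lomond by 7–6.
Lomond vs Norbury: Lomond is ranked higher on 4+3+3 = 10 ballots, Norbury on 3. Lomond wins 10–3.
Lomond vs Ostley: 3+3 = 6 for Lomond, 7 for Ostley — Ostley by 7–6.
Ralston vs Elsford: 4+3 = 7 for Ralston, 6 for Elsford — Ralston by 7–6.
Ralston vs Granton: 3+4 = 7 for Ralston, 6 for Granton — Ralston by 7–6.
Ralston vs Norbury: Ralston preferred on 3 ballots; Norbury wins 10–3.
Ralston vs Ostley: Ralston preferred on 3+3 = 6 ballots; Ostley wins 7–6.
Elsford–Granton: Granton 7–6.
Elsford vs Norbury: 9 to 4, Elsford.
Elsford vs Ostley: Ostley wins 7–6.
Granton–Norbury: Norbury 10–3.
Granton vs Ostley: Granton preferred on 3+3 = 6 ballots; Ostley wins 7–6.
Norbury vs Ostley: Ostley wins 7–6.
Every city wins at least one matchup (Lomond beats Ralston; Ralston beats Elsford; Elsford beats Norbury; Granton beats Elsford; Norbury beats Ralston; Ostley beats Lomond), so there is no Condorcet loser.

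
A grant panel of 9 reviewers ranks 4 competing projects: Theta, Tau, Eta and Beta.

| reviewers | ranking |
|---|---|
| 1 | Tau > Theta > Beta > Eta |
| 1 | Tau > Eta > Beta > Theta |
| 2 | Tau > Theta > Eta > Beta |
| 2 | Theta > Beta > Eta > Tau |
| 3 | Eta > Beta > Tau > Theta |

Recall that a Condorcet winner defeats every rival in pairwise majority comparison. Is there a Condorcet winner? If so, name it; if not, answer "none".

Pairwise majorities:
Theta vs Tau: 2 to 7, Tau.
Theta vs Eta: 5 to 4, Theta.
Theta vs Beta: 5 to 4, Theta.
Tau vs Eta: Tau preferred on 1+1+2 = 4 ballots; Eta wins 5–4.
Tau vs Beta: 1+1+2 = 4 for Tau, 5 for Beta — Beta by 5–4.
Eta vs Beta: Eta preferred on 1+2+3 = 6 ballots; Eta wins 6–3.
Every project loses at least once (Theta loses to Tau; Tau loses to Eta; Eta loses to Theta; Beta loses to Theta). The majority relation contains the cycle Theta beats Eta beats Tau beats Theta, so there is no Condorcet winner.

none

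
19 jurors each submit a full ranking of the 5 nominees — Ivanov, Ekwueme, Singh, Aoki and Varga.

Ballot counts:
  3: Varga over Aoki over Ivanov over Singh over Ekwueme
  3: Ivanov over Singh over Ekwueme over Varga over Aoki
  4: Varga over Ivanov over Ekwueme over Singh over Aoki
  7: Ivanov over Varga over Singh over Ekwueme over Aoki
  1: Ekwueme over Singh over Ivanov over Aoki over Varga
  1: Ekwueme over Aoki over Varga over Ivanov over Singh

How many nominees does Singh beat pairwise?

2

Singh against each rival (19 jurors):
Singh vs Ivanov: 1 for Singh, 18 for Ivanov — Ivanov by 18–1.
Singh–Ekwueme: Singh 13–6.
Singh vs Aoki: 3+4+7+1 = 15 for Singh, 4 for Aoki — Singh by 15–4.
Singh vs Varga: 3+1 = 4 for Singh, 15 for Varga — Varga by 15–4.
Singh beats Ekwueme, Aoki; loses to Ivanov, Varga — 2 pairwise wins.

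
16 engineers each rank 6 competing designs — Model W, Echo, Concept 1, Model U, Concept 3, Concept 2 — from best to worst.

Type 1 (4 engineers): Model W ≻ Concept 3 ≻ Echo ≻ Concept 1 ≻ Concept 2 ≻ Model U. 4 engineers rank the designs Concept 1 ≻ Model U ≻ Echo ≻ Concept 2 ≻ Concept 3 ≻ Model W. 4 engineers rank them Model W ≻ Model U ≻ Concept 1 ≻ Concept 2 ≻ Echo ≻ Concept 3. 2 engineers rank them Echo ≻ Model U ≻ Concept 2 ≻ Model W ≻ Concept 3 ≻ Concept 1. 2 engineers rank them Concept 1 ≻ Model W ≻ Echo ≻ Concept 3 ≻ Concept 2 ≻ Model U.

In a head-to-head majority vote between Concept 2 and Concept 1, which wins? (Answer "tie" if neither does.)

Ballots ranking Concept 2 above Concept 1: 2.
Ballots ranking Concept 1 above Concept 2: 16 − 2 = 14.
Concept 1 wins the head-to-head 14–2.

Concept 1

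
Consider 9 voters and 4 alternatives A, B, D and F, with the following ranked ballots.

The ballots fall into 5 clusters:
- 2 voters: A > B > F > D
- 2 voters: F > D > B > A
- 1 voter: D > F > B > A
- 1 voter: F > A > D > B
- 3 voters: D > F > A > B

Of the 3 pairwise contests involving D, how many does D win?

D against each rival (9 voters):
D–A: D 6–3.
D vs B: 7 to 2, D.
D vs F: F, 5–4.
D beats A, B; loses to F — 2 pairwise wins.

2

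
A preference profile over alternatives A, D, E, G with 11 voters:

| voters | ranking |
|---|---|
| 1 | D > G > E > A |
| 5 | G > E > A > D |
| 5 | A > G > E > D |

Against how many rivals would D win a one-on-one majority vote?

D against each rival (11 voters):
D vs A: D is ranked higher on 1 ballot, A on 10. A wins 10–1.
D vs E: E, 10–1.
D vs G: G wins 10–1.
D beats no one; loses to A, E, G — 0 pairwise wins.

0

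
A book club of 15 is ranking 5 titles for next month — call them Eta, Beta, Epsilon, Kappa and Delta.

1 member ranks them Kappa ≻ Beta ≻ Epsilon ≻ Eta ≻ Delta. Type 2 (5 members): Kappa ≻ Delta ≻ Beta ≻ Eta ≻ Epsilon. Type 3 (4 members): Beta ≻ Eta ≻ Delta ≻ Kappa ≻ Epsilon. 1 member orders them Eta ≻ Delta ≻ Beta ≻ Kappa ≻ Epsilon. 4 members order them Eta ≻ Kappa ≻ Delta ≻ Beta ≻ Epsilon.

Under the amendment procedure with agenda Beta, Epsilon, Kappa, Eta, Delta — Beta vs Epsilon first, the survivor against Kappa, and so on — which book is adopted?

Eta

Round 1: Beta vs Epsilon — 15–0, Beta advances.
Round 2: Beta vs Kappa — 5–10, Kappa advances.
Round 3: Kappa vs Eta — 6–9, Eta advances.
Round 4: Eta vs Delta — 10–5, Eta advances.
Eta survives the agenda.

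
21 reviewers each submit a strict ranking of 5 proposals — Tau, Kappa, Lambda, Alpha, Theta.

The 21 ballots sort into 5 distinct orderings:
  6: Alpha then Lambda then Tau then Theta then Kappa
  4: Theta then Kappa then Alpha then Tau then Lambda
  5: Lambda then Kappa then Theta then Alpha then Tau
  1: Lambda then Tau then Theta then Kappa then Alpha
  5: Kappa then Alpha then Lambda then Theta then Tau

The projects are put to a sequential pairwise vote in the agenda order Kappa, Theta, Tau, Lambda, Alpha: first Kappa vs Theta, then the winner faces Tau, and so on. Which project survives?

Alpha

Round 1: Kappa vs Theta — 10–11, Theta advances.
Round 2: Theta vs Tau — 14–7, Theta advances.
Round 3: Theta vs Lambda — 4–17, Lambda advances.
Round 4: Lambda vs Alpha — 6–15, Alpha advances.
Alpha survives the agenda.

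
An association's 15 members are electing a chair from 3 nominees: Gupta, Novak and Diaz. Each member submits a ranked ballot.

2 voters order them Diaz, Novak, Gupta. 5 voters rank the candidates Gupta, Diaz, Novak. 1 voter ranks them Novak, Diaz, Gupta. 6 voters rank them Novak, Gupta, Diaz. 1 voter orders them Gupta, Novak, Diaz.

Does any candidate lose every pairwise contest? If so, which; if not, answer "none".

Pairwise majorities:
Gupta vs Novak: Novak, 9–6.
Gupta vs Diaz: 12 to 3, Gupta.
Novak vs Diaz: Novak is ranked higher on 1+6+1 = 8 ballots, Diaz on 7. Novak wins 8–7.
Only Diaz has no wins; Diaz is the Condorcet loser.

Diaz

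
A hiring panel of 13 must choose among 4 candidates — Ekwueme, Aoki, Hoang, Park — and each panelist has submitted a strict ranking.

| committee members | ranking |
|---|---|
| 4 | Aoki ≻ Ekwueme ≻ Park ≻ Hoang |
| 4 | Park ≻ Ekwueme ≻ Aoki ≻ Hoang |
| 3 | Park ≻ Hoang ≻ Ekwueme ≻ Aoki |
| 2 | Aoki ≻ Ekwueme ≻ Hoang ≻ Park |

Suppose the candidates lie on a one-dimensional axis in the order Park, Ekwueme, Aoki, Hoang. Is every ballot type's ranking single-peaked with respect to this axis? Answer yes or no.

no

Axis positions: Park=1, Ekwueme=2, Aoki=3, Hoang=4.
Ballot type 1 (peak Aoki at position 3): ranking walks positions 3-2-1-4, expanding outward from the peak — single-peaked.
Ballot type 2 (peak Park at position 1): ranking walks positions 1-2-3-4, expanding outward from the peak — single-peaked.
Ballot type 3: ranking walks positions 1-4-2-3; Hoang is ranked above Ekwueme even though Ekwueme lies between Hoang and the peak Park on the axis — preferences dip and rise again. Not single-peaked.
Ballot type 4 (peak Aoki at position 3): ranking walks positions 3-2-4-1, expanding outward from the peak — single-peaked.
Ballot type 3 violates single-peakedness, so the profile is not single-peaked on this axis.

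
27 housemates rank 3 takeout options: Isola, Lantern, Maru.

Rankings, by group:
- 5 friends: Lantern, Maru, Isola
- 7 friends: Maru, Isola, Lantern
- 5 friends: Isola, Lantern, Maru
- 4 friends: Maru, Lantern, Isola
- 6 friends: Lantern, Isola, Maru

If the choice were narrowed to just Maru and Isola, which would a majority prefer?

Maru

Ballots ranking Maru above Isola: 5 + 7 + 4 = 16.
Ballots ranking Isola above Maru: 27 − 16 = 11.
Maru wins the head-to-head 16–11.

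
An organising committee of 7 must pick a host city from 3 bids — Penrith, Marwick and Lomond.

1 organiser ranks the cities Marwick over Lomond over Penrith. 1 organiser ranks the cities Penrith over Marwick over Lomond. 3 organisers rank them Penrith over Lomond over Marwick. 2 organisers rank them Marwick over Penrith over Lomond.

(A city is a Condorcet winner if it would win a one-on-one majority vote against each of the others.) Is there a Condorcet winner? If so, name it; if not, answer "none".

Pairwise majorities:
Penrith vs Marwick: Penrith wins 4–3.
Penrith vs Lomond: Penrith, 6–1.
Marwick–Lomond: Marwick 4–3.
Only Penrith has no losses; Penrith is the Condorcet winner.

Penrith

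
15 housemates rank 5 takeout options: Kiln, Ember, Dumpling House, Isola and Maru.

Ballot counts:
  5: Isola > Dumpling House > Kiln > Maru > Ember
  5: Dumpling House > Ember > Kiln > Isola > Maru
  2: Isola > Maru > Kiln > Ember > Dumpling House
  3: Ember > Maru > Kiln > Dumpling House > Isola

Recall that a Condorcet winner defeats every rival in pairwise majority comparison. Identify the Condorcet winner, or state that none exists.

Head-to-head results (15 friends):
Kiln vs Ember: Kiln preferred on 5+2 = 7 ballots; Ember wins 8–7.
Kiln vs Dumpling House: Kiln preferred on 2+3 = 5 ballots; Dumpling House wins 10–5.
Kiln vs Isola: Kiln, 8–7.
Kiln vs Maru: Kiln, 10–5.
Ember vs Dumpling House: Dumpling House, 10–5.
Ember vs Isola: 5+3 = 8 for Ember, 7 for Isola — Ember by 8–7.
Ember vs Maru: Ember is ranked higher on 5+3 = 8 ballots, Maru on 7. Ember wins 8–7.
Dumpling House vs Isola: 8 to 7, Dumpling House.
Dumpling House vs Maru: Dumpling House is ranked higher on 5+5 = 10 ballots, Maru on 5. Dumpling House wins 10–5.
Isola–Maru: Isola 12–3.
Dumpling House beats each of Kiln, Ember, Isola, Maru — Dumpling House is the Condorcet winner.

Dumpling House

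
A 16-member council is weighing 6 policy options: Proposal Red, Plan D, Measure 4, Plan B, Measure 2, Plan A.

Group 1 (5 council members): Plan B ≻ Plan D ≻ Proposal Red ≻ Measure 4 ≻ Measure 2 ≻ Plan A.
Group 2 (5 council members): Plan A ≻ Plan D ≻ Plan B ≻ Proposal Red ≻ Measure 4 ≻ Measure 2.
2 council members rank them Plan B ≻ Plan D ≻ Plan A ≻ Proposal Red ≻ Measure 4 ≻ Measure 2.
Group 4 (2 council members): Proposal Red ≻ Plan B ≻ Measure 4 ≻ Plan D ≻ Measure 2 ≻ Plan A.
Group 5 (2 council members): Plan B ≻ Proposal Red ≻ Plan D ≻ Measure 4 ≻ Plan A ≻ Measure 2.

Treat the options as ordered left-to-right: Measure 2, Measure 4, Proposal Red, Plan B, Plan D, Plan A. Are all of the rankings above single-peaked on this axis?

Axis positions: Measure 2=1, Measure 4=2, Proposal Red=3, Plan B=4, Plan D=5, Plan A=6.
Group 1 (peak Plan B at position 4): ranking walks positions 4-5-3-2-1-6, expanding outward from the peak — single-peaked.
Group 2 (peak Plan A at position 6): ranking walks positions 6-5-4-3-2-1, expanding outward from the peak — single-peaked.
Group 3 (peak Plan B at position 4): ranking walks positions 4-5-6-3-2-1, expanding outward from the peak — single-peaked.
Group 4 (peak Proposal Red at position 3): ranking walks positions 3-4-2-5-1-6, expanding outward from the peak — single-peaked.
Group 5 (peak Plan B at position 4): ranking walks positions 4-3-5-2-6-1, expanding outward from the peak — single-peaked.
Every ranking is single-peaked on this axis.

yes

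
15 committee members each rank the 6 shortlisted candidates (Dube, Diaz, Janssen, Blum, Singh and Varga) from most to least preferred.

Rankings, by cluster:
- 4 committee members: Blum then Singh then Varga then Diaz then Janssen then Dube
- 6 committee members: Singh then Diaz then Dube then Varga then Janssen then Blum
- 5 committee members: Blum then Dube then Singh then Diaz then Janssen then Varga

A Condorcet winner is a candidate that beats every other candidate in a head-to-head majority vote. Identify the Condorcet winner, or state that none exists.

Blum

Head-to-head results (15 committee members):
Dube vs Diaz: 5 for Dube, 10 for Diaz — Diaz by 10–5.
Dube vs Janssen: Dube wins 11–4.
Dube vs Blum: Blum, 9–6.
Dube–Singh: Singh 10–5.
Dube vs Varga: 11 to 4, Dube.
Diaz vs Janssen: Diaz preferred on 4+6+5 = 15 ballots; Diaz wins 15–0.
Diaz vs Blum: Blum wins 9–6.
Diaz vs Singh: Singh, 15–0.
Diaz vs Varga: Diaz preferred on 6+5 = 11 ballots; Diaz wins 11–4.
Janssen–Blum: Blum 9–6.
Janssen vs Singh: Singh wins 15–0.
Janssen vs Varga: Varga, 10–5.
Blum vs Singh: Blum is ranked higher on 4+5 = 9 ballots, Singh on 6. Blum wins 9–6.
Blum vs Varga: Blum is ranked higher on 4+5 = 9 ballots, Varga on 6. Blum wins 9–6.
Singh vs Varga: Singh is ranked higher on 4+6+5 = 15 ballots, Varga on 0. Singh wins 15–0.
Blum beats each of Dube, Diaz, Janssen, Singh, Varga — Blum is the Condorcet winner.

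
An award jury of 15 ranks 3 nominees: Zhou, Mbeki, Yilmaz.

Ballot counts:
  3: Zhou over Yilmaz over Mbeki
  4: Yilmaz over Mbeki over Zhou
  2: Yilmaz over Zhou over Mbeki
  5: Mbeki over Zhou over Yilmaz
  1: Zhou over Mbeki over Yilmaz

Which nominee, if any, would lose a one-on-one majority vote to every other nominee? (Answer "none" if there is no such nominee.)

none

Head-to-head results (15 jurors):
Zhou vs Mbeki: Mbeki, 9–6.
Zhou vs Yilmaz: Zhou, 9–6.
Mbeki vs Yilmaz: Yilmaz wins 9–6.
No nominee is winless: Zhou beats Yilmaz; Mbeki beats Zhou; Yilmaz beats Mbeki. There is no Condorcet loser.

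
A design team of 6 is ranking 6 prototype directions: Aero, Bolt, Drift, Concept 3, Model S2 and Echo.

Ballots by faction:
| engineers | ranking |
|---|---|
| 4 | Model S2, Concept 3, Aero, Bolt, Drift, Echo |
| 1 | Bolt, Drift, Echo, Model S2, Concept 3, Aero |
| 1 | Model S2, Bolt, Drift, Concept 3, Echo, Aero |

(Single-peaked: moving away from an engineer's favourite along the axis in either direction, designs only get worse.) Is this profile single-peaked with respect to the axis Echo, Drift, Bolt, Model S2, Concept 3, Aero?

yes

Axis positions: Echo=1, Drift=2, Bolt=3, Model S2=4, Concept 3=5, Aero=6.
Faction 1 (peak Model S2 at position 4): ranking walks positions 4-5-6-3-2-1, expanding outward from the peak — single-peaked.
Faction 2 (peak Bolt at position 3): ranking walks positions 3-2-1-4-5-6, expanding outward from the peak — single-peaked.
Faction 3 (peak Model S2 at position 4): ranking walks positions 4-3-2-5-1-6, expanding outward from the peak — single-peaked.
Every ranking is single-peaked on this axis.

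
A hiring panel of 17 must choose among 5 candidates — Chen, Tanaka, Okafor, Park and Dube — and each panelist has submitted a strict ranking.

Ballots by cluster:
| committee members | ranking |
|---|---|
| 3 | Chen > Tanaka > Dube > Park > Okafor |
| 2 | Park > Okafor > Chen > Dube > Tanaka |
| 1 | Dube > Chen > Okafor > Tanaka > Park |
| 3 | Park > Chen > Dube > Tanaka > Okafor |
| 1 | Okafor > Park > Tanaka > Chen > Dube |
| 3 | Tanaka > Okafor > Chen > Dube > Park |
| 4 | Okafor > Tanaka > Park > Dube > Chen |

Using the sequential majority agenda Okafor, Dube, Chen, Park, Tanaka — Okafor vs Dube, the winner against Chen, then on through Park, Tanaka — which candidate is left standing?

Round 1: Okafor vs Dube — 10–7, Okafor advances.
Round 2: Okafor vs Chen — 10–7, Okafor advances.
Round 3: Okafor vs Park — 9–8, Okafor advances.
Round 4: Okafor vs Tanaka — 8–9, Tanaka advances.
The agenda winner is Tanaka.

Tanaka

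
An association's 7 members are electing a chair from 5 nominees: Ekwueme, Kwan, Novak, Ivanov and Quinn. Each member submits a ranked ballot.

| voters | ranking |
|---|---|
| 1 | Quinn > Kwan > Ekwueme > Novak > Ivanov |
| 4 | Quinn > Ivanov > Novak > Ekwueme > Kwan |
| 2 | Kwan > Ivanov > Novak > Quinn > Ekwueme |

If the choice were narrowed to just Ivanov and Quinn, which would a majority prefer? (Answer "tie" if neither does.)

Quinn

Ballots ranking Ivanov above Quinn: 2.
Ballots ranking Quinn above Ivanov: 7 − 2 = 5.
Quinn wins the head-to-head 5–2.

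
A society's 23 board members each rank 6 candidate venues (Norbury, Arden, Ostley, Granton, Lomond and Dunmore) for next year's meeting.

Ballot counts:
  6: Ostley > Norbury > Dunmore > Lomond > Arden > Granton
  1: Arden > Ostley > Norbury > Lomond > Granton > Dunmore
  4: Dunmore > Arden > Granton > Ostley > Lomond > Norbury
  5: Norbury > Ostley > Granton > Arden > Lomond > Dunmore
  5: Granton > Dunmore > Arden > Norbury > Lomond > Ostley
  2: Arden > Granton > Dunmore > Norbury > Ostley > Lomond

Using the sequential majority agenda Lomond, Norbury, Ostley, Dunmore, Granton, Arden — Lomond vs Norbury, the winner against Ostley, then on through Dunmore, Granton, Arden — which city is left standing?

Arden

Round 1: Lomond vs Norbury — 4–19, Norbury advances.
Round 2: Norbury vs Ostley — 12–11, Norbury advances.
Round 3: Norbury vs Dunmore — 12–11, Norbury advances.
Round 4: Norbury vs Granton — 12–11, Norbury advances.
Round 5: Norbury vs Arden — 11–12, Arden advances.
The agenda winner is Arden.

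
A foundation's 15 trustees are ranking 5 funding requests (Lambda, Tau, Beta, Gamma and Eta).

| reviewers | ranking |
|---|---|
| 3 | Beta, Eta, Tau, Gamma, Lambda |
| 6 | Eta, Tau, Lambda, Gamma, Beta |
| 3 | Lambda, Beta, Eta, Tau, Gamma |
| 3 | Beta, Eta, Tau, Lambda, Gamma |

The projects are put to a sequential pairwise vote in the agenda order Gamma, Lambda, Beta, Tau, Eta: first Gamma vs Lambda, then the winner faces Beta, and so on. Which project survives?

Eta

Round 1: Gamma vs Lambda — 3–12, Lambda advances.
Round 2: Lambda vs Beta — 9–6, Lambda advances.
Round 3: Lambda vs Tau — 3–12, Tau advances.
Round 4: Tau vs Eta — 0–15, Eta advances.
The agenda winner is Eta.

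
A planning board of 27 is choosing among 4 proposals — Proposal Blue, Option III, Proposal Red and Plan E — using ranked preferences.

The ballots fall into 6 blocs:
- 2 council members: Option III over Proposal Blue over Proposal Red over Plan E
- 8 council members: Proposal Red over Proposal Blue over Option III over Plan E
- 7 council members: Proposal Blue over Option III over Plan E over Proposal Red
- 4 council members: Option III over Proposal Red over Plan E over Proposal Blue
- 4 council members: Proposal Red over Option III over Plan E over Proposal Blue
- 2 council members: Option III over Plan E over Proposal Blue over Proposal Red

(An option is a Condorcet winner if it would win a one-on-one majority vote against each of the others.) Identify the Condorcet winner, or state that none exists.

none

Head-to-head results (27 council members):
Proposal Blue–Option III: Proposal Blue 15–12.
Proposal Blue vs Proposal Red: Proposal Red, 16–11.
Proposal Blue vs Plan E: Proposal Blue, 17–10.
Option III vs Proposal Red: Option III, 15–12.
Option III vs Plan E: Option III, 27–0.
Proposal Red vs Plan E: Proposal Red wins 18–9.
No option is unbeaten: Proposal Blue loses to Proposal Red; Option III loses to Proposal Blue; Proposal Red loses to Option III; Plan E loses to Proposal Blue. In particular Proposal Blue beats Option III beats Proposal Red beats Proposal Blue is a majority cycle — no Condorcet winner exists.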